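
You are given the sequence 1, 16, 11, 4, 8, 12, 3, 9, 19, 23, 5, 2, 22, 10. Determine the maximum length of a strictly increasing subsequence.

Track the smallest tail for each achievable length (strict):
1 → extends → [1]
16 → extends → [1, 16]
11 → replaces 16 → [1, 11]
4 → replaces 11 → [1, 4]
8 → extends → [1, 4, 8]
12 → extends → [1, 4, 8, 12]
3 → replaces 4 → [1, 3, 8, 12]
9 → replaces 12 → [1, 3, 8, 9]
19 → extends → [1, 3, 8, 9, 19]
23 → extends → [1, 3, 8, 9, 19, 23]
5 → replaces 8 → [1, 3, 5, 9, 19, 23]
2 → replaces 3 → [1, 2, 5, 9, 19, 23]
22 → replaces 23 → [1, 2, 5, 9, 19, 22]
10 → replaces 19 → [1, 2, 5, 9, 10, 22]
Six tails, so the longest strictly increasing subsequence has length 6 (e.g. 1, 4, 8, 12, 19, 23).

6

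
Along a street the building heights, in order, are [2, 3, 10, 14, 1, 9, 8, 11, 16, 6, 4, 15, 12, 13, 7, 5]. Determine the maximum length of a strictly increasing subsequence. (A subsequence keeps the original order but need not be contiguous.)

Let dp[i] be the length of the longest such subsequence ending at index i:
i:      1  2  3  4  5  6  7  8  9 10 11 12 13 14 15 16
a[i]:   2  3 10 14  1  9  8 11 16  6  4 15 12 13  7  5
dp:     1  2  3  4  1  3  3  4  5  3  3  5  5  6  4  4
Maximum dp value is 6.

6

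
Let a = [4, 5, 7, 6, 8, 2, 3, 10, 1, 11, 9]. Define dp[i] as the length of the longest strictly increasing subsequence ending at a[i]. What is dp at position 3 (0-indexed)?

3

dp[i] = 1 + max{dp[j] : j<i, a[j]<a[i]} (or 1 if no such j):
i:      0  1  2  3  4  5  6  7  8  9 10
a[i]:   4  5  7  6  8  2  3 10  1 11  9
dp:     1  2  3  3  4  1  2  5  1  6  5
At index 3 the value is 3.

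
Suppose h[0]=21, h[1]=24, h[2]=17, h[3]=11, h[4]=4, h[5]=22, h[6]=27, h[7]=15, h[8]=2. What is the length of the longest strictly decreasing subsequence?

5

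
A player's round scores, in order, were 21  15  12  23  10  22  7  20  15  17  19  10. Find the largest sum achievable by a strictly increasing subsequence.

63

Let S[i] be the best sum of a strictly increasing subsequence ending at i:
i:      1  2  3  4  5  6  7  8  9 10 11 12
a[i]:  21 15 12 23 10 22  7 20 15 17 19 10
S:     21 15 12 44 10 43  7 35 27 44 63 17
Maximum is 63 (e.g. 12 + 15 + 17 + 19).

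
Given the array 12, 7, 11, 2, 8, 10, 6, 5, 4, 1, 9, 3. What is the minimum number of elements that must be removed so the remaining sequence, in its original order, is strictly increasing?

9

Fewest deletions = n − (longest strictly increasing subsequence).
i:      1  2  3  4  5  6  7  8  9 10 11 12
a[i]:  12  7 11  2  8 10  6  5  4  1  9  3
dp:     1  1  2  1  2  3  2  2  2  1  3  2
max dp = 3, so deletions = 12 − 3 = 9.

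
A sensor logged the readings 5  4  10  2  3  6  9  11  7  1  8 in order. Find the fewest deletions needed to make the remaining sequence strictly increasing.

6

Fewest deletions = n − (longest strictly increasing subsequence).
i:      1  2  3  4  5  6  7  8  9 10 11
a[i]:   5  4 10  2  3  6  9 11  7  1  8
dp:     1  1  2  1  2  3  4  5  4  1  5
max dp = 5, so deletions = 11 − 5 = 6.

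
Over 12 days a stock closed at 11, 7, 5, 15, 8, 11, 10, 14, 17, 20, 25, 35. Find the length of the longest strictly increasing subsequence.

8

Track the smallest tail for each achievable length (strict):
11 → extends → [11]
7 → replaces 11 → [7]
5 → replaces 7 → [5]
15 → extends → [5, 15]
8 → replaces 15 → [5, 8]
11 → extends → [5, 8, 11]
10 → replaces 11 → [5, 8, 10]
14 → extends → [5, 8, 10, 14]
17 → extends → [5, 8, 10, 14, 17]
20 → extends → [5, 8, 10, 14, 17, 20]
25 → extends → [5, 8, 10, 14, 17, 20, 25]
35 → extends → [5, 8, 10, 14, 17, 20, 25, 35]
Eight tails, so the longest strictly increasing subsequence has length 8 (e.g. 7, 8, 11, 14, 17, 20, 25, 35).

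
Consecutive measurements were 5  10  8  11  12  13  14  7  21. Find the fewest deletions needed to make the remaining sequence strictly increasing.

Fewest deletions = n − (longest strictly increasing subsequence).
i:      1  2  3  4  5  6  7  8  9
a[i]:   5 10  8 11 12 13 14  7 21
dp:     1  2  2  3  4  5  6  2  7
max dp = 7, so deletions = 9 − 7 = 2.

2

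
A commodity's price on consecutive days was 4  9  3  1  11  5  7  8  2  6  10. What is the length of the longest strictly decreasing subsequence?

Let dp[i] be the longest strictly decreasing subsequence ending at i:
i:      1  2  3  4  5  6  7  8  9 10 11
a[i]:   4  9  3  1 11  5  7  8  2  6 10
dp:     1  1  2  3  1  2  2  2  3  3  2
Maximum is 3.

3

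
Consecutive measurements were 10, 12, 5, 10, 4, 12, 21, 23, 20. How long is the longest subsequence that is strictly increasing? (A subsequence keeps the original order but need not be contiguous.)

5

Let dp[i] be the length of the longest such subsequence ending at index i:
i:      1  2  3  4  5  6  7  8  9
a[i]:  10 12  5 10  4 12 21 23 20
dp:     1  2  1  2  1  3  4  5  4
Maximum dp value is 5.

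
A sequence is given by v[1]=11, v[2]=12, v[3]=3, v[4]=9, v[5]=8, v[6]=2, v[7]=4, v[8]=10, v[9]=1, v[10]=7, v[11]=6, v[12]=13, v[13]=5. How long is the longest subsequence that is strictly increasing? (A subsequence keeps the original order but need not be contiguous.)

4

Track the smallest tail for each achievable length (strict):
11 → extends → [11]
12 → extends → [11, 12]
3 → replaces 11 → [3, 12]
9 → replaces 12 → [3, 9]
8 → replaces 9 → [3, 8]
2 → replaces 3 → [2, 8]
4 → replaces 8 → [2, 4]
10 → extends → [2, 4, 10]
1 → replaces 2 → [1, 4, 10]
7 → replaces 10 → [1, 4, 7]
6 → replaces 7 → [1, 4, 6]
13 → extends → [1, 4, 6, 13]
5 → replaces 6 → [1, 4, 5, 13]
Four tails, so the longest strictly increasing subsequence has length 4 (e.g. 3, 9, 10, 13).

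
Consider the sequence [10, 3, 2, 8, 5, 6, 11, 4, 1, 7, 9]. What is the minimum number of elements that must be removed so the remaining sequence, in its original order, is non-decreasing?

Fewest deletions = n − (longest non-decreasing subsequence).
Patience tails:
10 → extends → [10]
3 → replaces 10 → [3]
2 → replaces 3 → [2]
8 → extends → [2, 8]
5 → replaces 8 → [2, 5]
6 → extends → [2, 5, 6]
11 → extends → [2, 5, 6, 11]
4 → replaces 5 → [2, 4, 6, 11]
1 → replaces 2 → [1, 4, 6, 11]
7 → replaces 11 → [1, 4, 6, 7]
9 → extends → [1, 4, 6, 7, 9]
Longest non-decreasing subsequence has length 5, so deletions = 11 − 5 = 6.

6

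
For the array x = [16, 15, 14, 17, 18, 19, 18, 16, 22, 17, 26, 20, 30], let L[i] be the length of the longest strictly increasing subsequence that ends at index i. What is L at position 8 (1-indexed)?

dp[i] = 1 + max{dp[j] : j<i, x[j]<x[i]} (or 1 if no such j):
i:      1  2  3  4  5  6  7  8  9 10 11 12 13
x[i]:  16 15 14 17 18 19 18 16 22 17 26 20 30
dp:     1  1  1  2  3  4  3  2  5  3  6  5  7
At index 8 the value is 2.

2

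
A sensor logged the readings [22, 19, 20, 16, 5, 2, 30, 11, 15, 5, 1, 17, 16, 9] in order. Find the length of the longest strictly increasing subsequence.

4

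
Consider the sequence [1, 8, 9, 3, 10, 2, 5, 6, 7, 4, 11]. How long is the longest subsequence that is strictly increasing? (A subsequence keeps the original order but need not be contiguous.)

6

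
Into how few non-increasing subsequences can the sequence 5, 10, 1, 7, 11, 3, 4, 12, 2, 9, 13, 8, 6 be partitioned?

Place each on the leftmost legal pile:
5 → new pile 1 (tops now [5])
10 → new pile 2 (tops now [5, 10])
1 → pile 1 (tops now [1, 10])
7 → pile 2 (tops now [1, 7])
11 → new pile 3 (tops now [1, 7, 11])
3 → pile 2 (tops now [1, 3, 11])
4 → pile 3 (tops now [1, 3, 4])
12 → new pile 4 (tops now [1, 3, 4, 12])
2 → pile 2 (tops now [1, 2, 4, 12])
9 → pile 4 (tops now [1, 2, 4, 9])
13 → new pile 5 (tops now [1, 2, 4, 9, 13])
8 → pile 4 (tops now [1, 2, 4, 8, 13])
6 → pile 4 (tops now [1, 2, 4, 6, 13])
Five piles.

5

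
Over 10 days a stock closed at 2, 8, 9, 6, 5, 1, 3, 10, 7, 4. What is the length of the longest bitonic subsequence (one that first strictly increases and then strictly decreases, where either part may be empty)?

inc[i] = longest strictly increasing subsequence ending at i; dec[i] = longest strictly decreasing subsequence starting at i:
i:      1  2  3  4  5  6  7  8  9 10
a[i]:   2  8  9  6  5  1  3 10  7  4
inc:    1  2  3  2  2  1  2  4  3  3
dec:    2  4  4  3  2  1  1  3  2  1
Best peak at i=3 (value 9): inc=3, dec=4, length 3+4−1 = 6.

6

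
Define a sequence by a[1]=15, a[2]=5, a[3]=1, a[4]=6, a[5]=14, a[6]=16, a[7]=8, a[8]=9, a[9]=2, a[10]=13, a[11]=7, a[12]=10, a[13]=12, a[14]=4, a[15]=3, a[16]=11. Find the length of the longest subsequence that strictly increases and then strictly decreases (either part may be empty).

inc[i] = longest strictly increasing subsequence ending at i; dec[i] = longest strictly decreasing subsequence starting at i:
i:      1  2  3  4  5  6  7  8  9 10 11 12 13 14 15 16
a[i]:  15  5  1  6 14 16  8  9  2 13  7 10 12  4  3 11
inc:    1  1  1  2  3  4  3  4  2  5  3  5  6  3  3  6
dec:    6  3  1  3  5  5  4  4  1  4  3  3  3  2  1  1
Best peak at i=6 (value 16): inc=4, dec=5, length 4+5−1 = 8.

8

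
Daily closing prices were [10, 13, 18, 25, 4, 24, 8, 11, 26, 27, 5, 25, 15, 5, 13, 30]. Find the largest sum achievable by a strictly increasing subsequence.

Let S[i] be the best sum of a strictly increasing subsequence ending at i:
i:       1   2   3   4   5   6   7   8   9  10  11  12  13  14  15  16
a[i]:   10  13  18  25   4  24   8  11  26  27   5  25  15   5  13  30
S:      10  23  41  66   4  65  12  23  92 119   9  90  38   9  36 149
Maximum is 149 (e.g. 10 + 13 + 18 + 25 + 26 + 27 + 30).

149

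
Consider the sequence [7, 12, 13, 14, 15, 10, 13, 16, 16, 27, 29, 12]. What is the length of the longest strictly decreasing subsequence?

Let dp[i] be the longest strictly decreasing subsequence ending at i:
i:      1  2  3  4  5  6  7  8  9 10 11 12
a[i]:   7 12 13 14 15 10 13 16 16 27 29 12
dp:     1  1  1  1  1  2  2  1  1  1  1  3
Maximum is 3.

3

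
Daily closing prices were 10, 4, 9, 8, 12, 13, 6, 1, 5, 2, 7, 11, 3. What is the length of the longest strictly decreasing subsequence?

6

Let dp[i] be the longest strictly decreasing subsequence ending at i:
i:      1  2  3  4  5  6  7  8  9 10 11 12 13
a[i]:  10  4  9  8 12 13  6  1  5  2  7 11  3
dp:     1  2  2  3  1  1  4  5  5  6  4  2  6
Maximum is 6.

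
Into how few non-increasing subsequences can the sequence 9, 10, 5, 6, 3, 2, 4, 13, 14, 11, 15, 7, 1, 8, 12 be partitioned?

5

Place each on the leftmost legal pile:
9 → new pile 1 (tops now [9])
10 → new pile 2 (tops now [9, 10])
5 → pile 1 (tops now [5, 10])
6 → pile 2 (tops now [5, 6])
3 → pile 1 (tops now [3, 6])
2 → pile 1 (tops now [2, 6])
4 → pile 2 (tops now [2, 4])
13 → new pile 3 (tops now [2, 4, 13])
14 → new pile 4 (tops now [2, 4, 13, 14])
11 → pile 3 (tops now [2, 4, 11, 14])
15 → new pile 5 (tops now [2, 4, 11, 14, 15])
7 → pile 3 (tops now [2, 4, 7, 14, 15])
1 → pile 1 (tops now [1, 4, 7, 14, 15])
8 → pile 4 (tops now [1, 4, 7, 8, 15])
12 → pile 5 (tops now [1, 4, 7, 8, 12])
Five piles.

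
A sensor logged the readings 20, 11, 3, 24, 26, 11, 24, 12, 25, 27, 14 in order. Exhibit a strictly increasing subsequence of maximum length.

Patience tails give the LIS length; then backtrack through the dp parents:
20 → extends → [20]
11 → replaces 20 → [11]
3 → replaces 11 → [3]
24 → extends → [3, 24]
26 → extends → [3, 24, 26]
11 → replaces 24 → [3, 11, 26]
24 → replaces 26 → [3, 11, 24]
12 → replaces 24 → [3, 11, 12]
25 → extends → [3, 11, 12, 25]
27 → extends → [3, 11, 12, 25, 27]
14 → replaces 25 → [3, 11, 12, 14, 27]
Length 5; one witness is 3, 11, 24, 25, 27.

3, 11, 24, 25, 27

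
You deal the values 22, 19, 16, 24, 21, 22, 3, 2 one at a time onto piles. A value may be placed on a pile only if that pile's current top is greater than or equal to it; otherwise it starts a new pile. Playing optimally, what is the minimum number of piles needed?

3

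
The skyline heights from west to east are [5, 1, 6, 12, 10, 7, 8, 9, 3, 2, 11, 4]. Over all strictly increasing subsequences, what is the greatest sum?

Let S[i] be the best sum of a strictly increasing subsequence ending at i:
i:      1  2  3  4  5  6  7  8  9 10 11 12
a[i]:   5  1  6 12 10  7  8  9  3  2 11  4
S:      5  1 11 23 21 18 26 35  4  3 46  8
Maximum is 46 (e.g. 5 + 6 + 7 + 8 + 9 + 11).

46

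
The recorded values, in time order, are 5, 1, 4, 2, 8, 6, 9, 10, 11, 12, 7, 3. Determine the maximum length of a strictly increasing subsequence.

Let dp[i] be the length of the longest such subsequence ending at index i:
i:      1  2  3  4  5  6  7  8  9 10 11 12
a[i]:   5  1  4  2  8  6  9 10 11 12  7  3
dp:     1  1  2  2  3  3  4  5  6  7  4  3
Maximum dp value is 7.

7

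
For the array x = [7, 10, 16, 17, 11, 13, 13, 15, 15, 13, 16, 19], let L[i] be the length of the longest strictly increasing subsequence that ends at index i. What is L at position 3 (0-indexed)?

4

dp[i] = 1 + max{dp[j] : j<i, x[j]<x[i]} (or 1 if no such j):
i:      0  1  2  3  4  5  6  7  8  9 10 11
x[i]:   7 10 16 17 11 13 13 15 15 13 16 19
dp:     1  2  3  4  3  4  4  5  5  4  6  7
At index 3 the value is 4.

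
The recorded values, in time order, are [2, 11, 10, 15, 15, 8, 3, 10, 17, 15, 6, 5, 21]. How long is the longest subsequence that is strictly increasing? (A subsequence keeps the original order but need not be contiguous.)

5

Let dp[i] be the length of the longest such subsequence ending at index i:
i:      1  2  3  4  5  6  7  8  9 10 11 12 13
a[i]:   2 11 10 15 15  8  3 10 17 15  6  5 21
dp:     1  2  2  3  3  2  2  3  4  4  3  3  5
Maximum dp value is 5.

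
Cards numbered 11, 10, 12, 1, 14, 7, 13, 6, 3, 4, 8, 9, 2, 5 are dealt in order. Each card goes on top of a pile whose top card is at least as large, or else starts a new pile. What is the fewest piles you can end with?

The minimum number of non-increasing subsequences covering a sequence equals the length of its longest strictly increasing subsequence.
LIS length is 5 (e.g. 1, 3, 4, 8, 9), so 5 piles are needed.

5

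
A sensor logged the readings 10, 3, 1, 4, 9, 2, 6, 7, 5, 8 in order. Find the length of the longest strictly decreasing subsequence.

4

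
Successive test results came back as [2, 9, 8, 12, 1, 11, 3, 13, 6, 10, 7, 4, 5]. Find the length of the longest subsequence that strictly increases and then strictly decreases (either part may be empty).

7

inc[i] = longest strictly increasing subsequence ending at i; dec[i] = longest strictly decreasing subsequence starting at i:
i:      1  2  3  4  5  6  7  8  9 10 11 12 13
a[i]:   2  9  8 12  1 11  3 13  6 10  7  4  5
inc:    1  2  2  3  1  3  2  4  3  4  4  3  4
dec:    2  4  3  5  1  4  1  4  2  3  2  1  1
Best peak at i=4 (value 12): inc=3, dec=5, length 3+5−1 = 7.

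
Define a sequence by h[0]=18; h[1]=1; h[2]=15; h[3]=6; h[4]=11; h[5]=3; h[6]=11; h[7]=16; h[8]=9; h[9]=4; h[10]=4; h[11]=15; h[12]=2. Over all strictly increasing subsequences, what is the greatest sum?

34

Let S[i] be the best sum of a strictly increasing subsequence ending at i:
i:      0  1  2  3  4  5  6  7  8  9 10 11 12
h[i]:  18  1 15  6 11  3 11 16  9  4  4 15  2
S:     18  1 16  7 18  4 18 34 16  8  8 33  3
Maximum is 34 (e.g. 1 + 6 + 11 + 16).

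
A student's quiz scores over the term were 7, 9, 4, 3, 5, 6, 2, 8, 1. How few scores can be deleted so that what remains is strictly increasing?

Fewest deletions = n − (longest strictly increasing subsequence).
Patience tails:
7 → extends → [7]
9 → extends → [7, 9]
4 → replaces 7 → [4, 9]
3 → replaces 4 → [3, 9]
5 → replaces 9 → [3, 5]
6 → extends → [3, 5, 6]
2 → replaces 3 → [2, 5, 6]
8 → extends → [2, 5, 6, 8]
1 → replaces 2 → [1, 5, 6, 8]
Longest strictly increasing subsequence has length 4, so deletions = 9 − 4 = 5.

5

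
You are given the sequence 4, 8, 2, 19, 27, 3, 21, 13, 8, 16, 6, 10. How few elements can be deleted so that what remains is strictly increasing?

Fewest deletions = n − (longest strictly increasing subsequence).
i:      1  2  3  4  5  6  7  8  9 10 11 12
a[i]:   4  8  2 19 27  3 21 13  8 16  6 10
dp:     1  2  1  3  4  2  4  3  3  4  3  4
max dp = 4, so deletions = 12 − 4 = 8.

8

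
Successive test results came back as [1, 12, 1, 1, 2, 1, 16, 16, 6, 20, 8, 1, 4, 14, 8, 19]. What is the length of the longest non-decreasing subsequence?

8

Let dp[i] be the length of the longest such subsequence ending at index i:
i:      1  2  3  4  5  6  7  8  9 10 11 12 13 14 15 16
a[i]:   1 12  1  1  2  1 16 16  6 20  8  1  4 14  8 19
dp:     1  2  2  3  4  4  5  6  5  7  6  5  6  7  7  8
Maximum dp value is 8.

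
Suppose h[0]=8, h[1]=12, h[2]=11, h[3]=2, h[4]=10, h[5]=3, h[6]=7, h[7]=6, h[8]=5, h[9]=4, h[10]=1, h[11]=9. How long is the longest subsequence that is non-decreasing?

4

Let dp[i] be the length of the longest such subsequence ending at index i:
i:      0  1  2  3  4  5  6  7  8  9 10 11
h[i]:   8 12 11  2 10  3  7  6  5  4  1  9
dp:     1  2  2  1  2  2  3  3  3  3  1  4
Maximum dp value is 4.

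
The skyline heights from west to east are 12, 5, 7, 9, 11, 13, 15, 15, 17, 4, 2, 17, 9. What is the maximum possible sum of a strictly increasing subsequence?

Let S[i] be the best sum of a strictly increasing subsequence ending at i:
i:      1  2  3  4  5  6  7  8  9 10 11 12 13
a[i]:  12  5  7  9 11 13 15 15 17  4  2 17  9
S:     12  5 12 21 32 45 60 60 77  4  2 77 21
Maximum is 77 (e.g. 5 + 7 + 9 + 11 + 13 + 15 + 17).

77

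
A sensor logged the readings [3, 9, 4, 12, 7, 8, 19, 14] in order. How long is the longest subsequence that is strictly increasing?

Track the smallest tail for each achievable length (strict):
3 → extends → [3]
9 → extends → [3, 9]
4 → replaces 9 → [3, 4]
12 → extends → [3, 4, 12]
7 → replaces 12 → [3, 4, 7]
8 → extends → [3, 4, 7, 8]
19 → extends → [3, 4, 7, 8, 19]
14 → replaces 19 → [3, 4, 7, 8, 14]
Five tails, so the longest strictly increasing subsequence has length 5 (e.g. 3, 4, 7, 8, 19).

5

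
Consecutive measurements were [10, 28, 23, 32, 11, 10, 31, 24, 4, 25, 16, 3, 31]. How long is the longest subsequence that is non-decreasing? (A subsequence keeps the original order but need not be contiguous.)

5

Let dp[i] be the length of the longest such subsequence ending at index i:
i:      1  2  3  4  5  6  7  8  9 10 11 12 13
a[i]:  10 28 23 32 11 10 31 24  4 25 16  3 31
dp:     1  2  2  3  2  2  3  3  1  4  3  1  5
Maximum dp value is 5.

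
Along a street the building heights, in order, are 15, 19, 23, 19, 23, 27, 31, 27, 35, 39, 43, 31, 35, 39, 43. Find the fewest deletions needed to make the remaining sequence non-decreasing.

Fewest deletions = n − (longest non-decreasing subsequence).
Patience tails:
15 → extends → [15]
19 → extends → [15, 19]
23 → extends → [15, 19, 23]
19 → replaces 23 → [15, 19, 19]
23 → extends → [15, 19, 19, 23]
27 → extends → [15, 19, 19, 23, 27]
31 → extends → [15, 19, 19, 23, 27, 31]
27 → replaces 31 → [15, 19, 19, 23, 27, 27]
35 → extends → [15, 19, 19, 23, 27, 27, 35]
39 → extends → [15, 19, 19, 23, 27, 27, 35, 39]
43 → extends → [15, 19, 19, 23, 27, 27, 35, 39, 43]
31 → replaces 35 → [15, 19, 19, 23, 27, 27, 31, 39, 43]
35 → replaces 39 → [15, 19, 19, 23, 27, 27, 31, 35, 43]
39 → replaces 43 → [15, 19, 19, 23, 27, 27, 31, 35, 39]
43 → extends → [15, 19, 19, 23, 27, 27, 31, 35, 39, 43]
Longest non-decreasing subsequence has length 10, so deletions = 15 − 10 = 5.

5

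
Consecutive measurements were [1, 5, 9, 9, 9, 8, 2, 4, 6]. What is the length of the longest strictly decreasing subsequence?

3

Negate each value so 'decreasing' becomes 'increasing', then run patience tails on the negated sequence:
-1 → extends → [-1]
-5 → replaces -1 → [-5]
-9 → replaces -5 → [-9]
-9 → already a tail → [-9]
-9 → already a tail → [-9]
-8 → extends → [-9, -8]
-2 → extends → [-9, -8, -2]
-4 → replaces -2 → [-9, -8, -4]
-6 → replaces -4 → [-9, -8, -6]
Three tails, so the longest strictly decreasing subsequence of the original has length 3.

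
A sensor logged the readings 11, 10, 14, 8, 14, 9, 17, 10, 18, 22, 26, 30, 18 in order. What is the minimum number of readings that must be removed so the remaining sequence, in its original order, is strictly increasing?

Fewest deletions = n − (longest strictly increasing subsequence).
i:      1  2  3  4  5  6  7  8  9 10 11 12 13
a[i]:  11 10 14  8 14  9 17 10 18 22 26 30 18
dp:     1  1  2  1  2  2  3  3  4  5  6  7  4
max dp = 7, so deletions = 13 − 7 = 6.

6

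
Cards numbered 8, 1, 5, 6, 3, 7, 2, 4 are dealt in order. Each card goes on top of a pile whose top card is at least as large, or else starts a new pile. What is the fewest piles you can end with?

The minimum number of non-increasing subsequences covering a sequence equals the length of its longest strictly increasing subsequence.
LIS length is 4 (e.g. 1, 5, 6, 7), so 4 piles are needed.

4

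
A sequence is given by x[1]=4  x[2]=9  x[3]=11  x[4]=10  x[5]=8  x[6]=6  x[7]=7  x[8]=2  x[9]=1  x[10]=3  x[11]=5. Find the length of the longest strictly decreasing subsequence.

6

Negate each value so 'decreasing' becomes 'increasing', then run patience tails on the negated sequence:
-4 → extends → [-4]
-9 → replaces -4 → [-9]
-11 → replaces -9 → [-11]
-10 → extends → [-11, -10]
-8 → extends → [-11, -10, -8]
-6 → extends → [-11, -10, -8, -6]
-7 → replaces -6 → [-11, -10, -8, -7]
-2 → extends → [-11, -10, -8, -7, -2]
-1 → extends → [-11, -10, -8, -7, -2, -1]
-3 → replaces -2 → [-11, -10, -8, -7, -3, -1]
-5 → replaces -3 → [-11, -10, -8, -7, -5, -1]
Six tails, so the longest strictly decreasing subsequence of the original has length 6.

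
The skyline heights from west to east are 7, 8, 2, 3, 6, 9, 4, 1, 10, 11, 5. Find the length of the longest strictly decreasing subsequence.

4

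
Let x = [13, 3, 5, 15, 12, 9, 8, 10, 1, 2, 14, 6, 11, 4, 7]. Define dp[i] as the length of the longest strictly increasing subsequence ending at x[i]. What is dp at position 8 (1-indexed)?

dp[i] = 1 + max{dp[j] : j<i, x[j]<x[i]} (or 1 if no such j):
i:      1  2  3  4  5  6  7  8  9 10 11 12 13 14 15
x[i]:  13  3  5 15 12  9  8 10  1  2 14  6 11  4  7
dp:     1  1  2  3  3  3  3  4  1  2  5  3  5  3  4
At index 8 the value is 4.

4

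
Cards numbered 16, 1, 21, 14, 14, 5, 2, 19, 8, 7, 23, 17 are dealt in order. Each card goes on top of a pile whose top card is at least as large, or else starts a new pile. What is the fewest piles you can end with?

4

Place each on the leftmost legal pile:
16 → new pile 1 (tops now [16])
1 → pile 1 (tops now [1])
21 → new pile 2 (tops now [1, 21])
14 → pile 2 (tops now [1, 14])
14 → pile 2 (tops now [1, 14])
5 → pile 2 (tops now [1, 5])
2 → pile 2 (tops now [1, 2])
19 → new pile 3 (tops now [1, 2, 19])
8 → pile 3 (tops now [1, 2, 8])
7 → pile 3 (tops now [1, 2, 7])
23 → new pile 4 (tops now [1, 2, 7, 23])
17 → pile 4 (tops now [1, 2, 7, 17])
Four piles.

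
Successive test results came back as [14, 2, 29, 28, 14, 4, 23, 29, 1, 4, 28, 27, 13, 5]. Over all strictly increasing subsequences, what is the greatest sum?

71

Let S[i] be the best sum of a strictly increasing subsequence ending at i:
i:      1  2  3  4  5  6  7  8  9 10 11 12 13 14
a[i]:  14  2 29 28 14  4 23 29  1  4 28 27 13  5
S:     14  2 43 42 16  6 39 71  1  6 67 66 19 11
Maximum is 71 (e.g. 14 + 28 + 29).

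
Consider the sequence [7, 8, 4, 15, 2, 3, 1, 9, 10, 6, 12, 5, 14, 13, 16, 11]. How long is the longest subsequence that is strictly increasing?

Track the smallest tail for each achievable length (strict):
7 → extends → [7]
8 → extends → [7, 8]
4 → replaces 7 → [4, 8]
15 → extends → [4, 8, 15]
2 → replaces 4 → [2, 8, 15]
3 → replaces 8 → [2, 3, 15]
1 → replaces 2 → [1, 3, 15]
9 → replaces 15 → [1, 3, 9]
10 → extends → [1, 3, 9, 10]
6 → replaces 9 → [1, 3, 6, 10]
12 → extends → [1, 3, 6, 10, 12]
5 → replaces 6 → [1, 3, 5, 10, 12]
14 → extends → [1, 3, 5, 10, 12, 14]
13 → replaces 14 → [1, 3, 5, 10, 12, 13]
16 → extends → [1, 3, 5, 10, 12, 13, 16]
11 → replaces 12 → [1, 3, 5, 10, 11, 13, 16]
Seven tails, so the longest strictly increasing subsequence has length 7 (e.g. 7, 8, 9, 10, 12, 14, 16).

7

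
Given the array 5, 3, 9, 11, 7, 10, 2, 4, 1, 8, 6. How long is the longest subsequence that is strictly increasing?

Track the smallest tail for each achievable length (strict):
5 → extends → [5]
3 → replaces 5 → [3]
9 → extends → [3, 9]
11 → extends → [3, 9, 11]
7 → replaces 9 → [3, 7, 11]
10 → replaces 11 → [3, 7, 10]
2 → replaces 3 → [2, 7, 10]
4 → replaces 7 → [2, 4, 10]
1 → replaces 2 → [1, 4, 10]
8 → replaces 10 → [1, 4, 8]
6 → replaces 8 → [1, 4, 6]
Three tails, so the longest strictly increasing subsequence has length 3 (e.g. 5, 9, 11).

3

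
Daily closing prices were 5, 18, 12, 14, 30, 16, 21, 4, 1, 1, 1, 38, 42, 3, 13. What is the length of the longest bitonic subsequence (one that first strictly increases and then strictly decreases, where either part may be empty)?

inc[i] = longest strictly increasing subsequence ending at i; dec[i] = longest strictly decreasing subsequence starting at i:
i:      1  2  3  4  5  6  7  8  9 10 11 12 13 14 15
a[i]:   5 18 12 14 30 16 21  4  1  1  1 38 42  3 13
inc:    1  2  2  3  4  4  5  1  1  1  1  6  7  2  3
dec:    3  4  3  3  4  3  3  2  1  1  1  2  2  1  1
Best peak at i=13 (value 42): inc=7, dec=2, length 7+2−1 = 8.

8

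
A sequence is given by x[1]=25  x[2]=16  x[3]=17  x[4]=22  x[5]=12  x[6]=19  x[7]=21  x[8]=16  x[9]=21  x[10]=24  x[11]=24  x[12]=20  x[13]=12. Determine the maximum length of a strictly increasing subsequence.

Track the smallest tail for each achievable length (strict):
25 → extends → [25]
16 → replaces 25 → [16]
17 → extends → [16, 17]
22 → extends → [16, 17, 22]
12 → replaces 16 → [12, 17, 22]
19 → replaces 22 → [12, 17, 19]
21 → extends → [12, 17, 19, 21]
16 → replaces 17 → [12, 16, 19, 21]
21 → already a tail → [12, 16, 19, 21]
24 → extends → [12, 16, 19, 21, 24]
24 → already a tail → [12, 16, 19, 21, 24]
20 → replaces 21 → [12, 16, 19, 20, 24]
12 → already a tail → [12, 16, 19, 20, 24]
Five tails, so the longest strictly increasing subsequence has length 5 (e.g. 16, 17, 19, 21, 24).

5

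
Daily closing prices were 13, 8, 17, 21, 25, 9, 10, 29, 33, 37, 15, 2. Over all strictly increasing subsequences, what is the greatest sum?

175

Let S[i] be the best sum of a strictly increasing subsequence ending at i:
i:       1   2   3   4   5   6   7   8   9  10  11  12
a[i]:   13   8  17  21  25   9  10  29  33  37  15   2
S:      13   8  30  51  76  17  27 105 138 175  42   2
Maximum is 175 (e.g. 13 + 17 + 21 + 25 + 29 + 33 + 37).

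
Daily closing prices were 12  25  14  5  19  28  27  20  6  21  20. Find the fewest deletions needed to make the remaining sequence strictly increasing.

6

Fewest deletions = n − (longest strictly increasing subsequence).
i:      1  2  3  4  5  6  7  8  9 10 11
a[i]:  12 25 14  5 19 28 27 20  6 21 20
dp:     1  2  2  1  3  4  4  4  2  5  4
max dp = 5, so deletions = 11 − 5 = 6.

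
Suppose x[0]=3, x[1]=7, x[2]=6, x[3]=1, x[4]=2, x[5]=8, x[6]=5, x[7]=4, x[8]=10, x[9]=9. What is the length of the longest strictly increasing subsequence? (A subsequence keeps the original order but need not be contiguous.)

Let dp[i] be the length of the longest such subsequence ending at index i:
i:      0  1  2  3  4  5  6  7  8  9
x[i]:   3  7  6  1  2  8  5  4 10  9
dp:     1  2  2  1  2  3  3  3  4  4
Maximum dp value is 4.

4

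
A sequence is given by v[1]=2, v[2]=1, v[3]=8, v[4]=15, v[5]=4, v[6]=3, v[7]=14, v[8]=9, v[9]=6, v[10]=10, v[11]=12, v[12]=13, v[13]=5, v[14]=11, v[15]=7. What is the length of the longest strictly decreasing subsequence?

Negate each value so 'decreasing' becomes 'increasing', then run patience tails on the negated sequence:
-2 → extends → [-2]
-1 → extends → [-2, -1]
-8 → replaces -2 → [-8, -1]
-15 → replaces -8 → [-15, -1]
-4 → replaces -1 → [-15, -4]
-3 → extends → [-15, -4, -3]
-14 → replaces -4 → [-15, -14, -3]
-9 → replaces -3 → [-15, -14, -9]
-6 → extends → [-15, -14, -9, -6]
-10 → replaces -9 → [-15, -14, -10, -6]
-12 → replaces -10 → [-15, -14, -12, -6]
-13 → replaces -12 → [-15, -14, -13, -6]
-5 → extends → [-15, -14, -13, -6, -5]
-11 → replaces -6 → [-15, -14, -13, -11, -5]
-7 → replaces -5 → [-15, -14, -13, -11, -7]
Five tails, so the longest strictly decreasing subsequence of the original has length 5.

5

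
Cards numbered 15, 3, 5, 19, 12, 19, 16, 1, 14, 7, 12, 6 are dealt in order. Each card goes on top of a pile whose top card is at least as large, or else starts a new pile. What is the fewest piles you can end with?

The minimum number of non-increasing subsequences covering a sequence equals the length of its longest strictly increasing subsequence.
LIS length is 4 (e.g. 3, 5, 12, 19), so 4 piles are needed.

4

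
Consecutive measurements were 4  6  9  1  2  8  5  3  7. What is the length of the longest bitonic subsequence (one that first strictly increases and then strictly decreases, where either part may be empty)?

inc[i] = longest strictly increasing subsequence ending at i; dec[i] = longest strictly decreasing subsequence starting at i:
i:     1 2 3 4 5 6 7 8 9
a[i]:  4 6 9 1 2 8 5 3 7
inc:   1 2 3 1 2 3 3 3 4
dec:   2 3 4 1 1 3 2 1 1
Best peak at i=3 (value 9): inc=3, dec=4, length 3+4−1 = 6.

6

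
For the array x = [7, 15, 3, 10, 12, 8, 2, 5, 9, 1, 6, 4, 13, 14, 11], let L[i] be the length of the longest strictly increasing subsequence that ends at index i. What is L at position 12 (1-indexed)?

dp[i] = 1 + max{dp[j] : j<i, x[j]<x[i]} (or 1 if no such j):
i:      1  2  3  4  5  6  7  8  9 10 11 12 13 14 15
x[i]:   7 15  3 10 12  8  2  5  9  1  6  4 13 14 11
dp:     1  2  1  2  3  2  1  2  3  1  3  2  4  5  4
At index 12 the value is 2.

2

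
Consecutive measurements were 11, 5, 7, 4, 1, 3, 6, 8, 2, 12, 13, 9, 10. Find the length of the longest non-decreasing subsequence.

Track the smallest tail for each achievable length (allowing ties):
11 → extends → [11]
5 → replaces 11 → [5]
7 → extends → [5, 7]
4 → replaces 5 → [4, 7]
1 → replaces 4 → [1, 7]
3 → replaces 7 → [1, 3]
6 → extends → [1, 3, 6]
8 → extends → [1, 3, 6, 8]
2 → replaces 3 → [1, 2, 6, 8]
12 → extends → [1, 2, 6, 8, 12]
13 → extends → [1, 2, 6, 8, 12, 13]
9 → replaces 12 → [1, 2, 6, 8, 9, 13]
10 → replaces 13 → [1, 2, 6, 8, 9, 10]
Six tails, so the longest non-decreasing subsequence has length 6 (e.g. 1, 3, 6, 8, 12, 13).

6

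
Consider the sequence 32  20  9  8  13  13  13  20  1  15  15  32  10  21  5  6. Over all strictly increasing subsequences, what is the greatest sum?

74

Let S[i] be the best sum of a strictly increasing subsequence ending at i:
i:      1  2  3  4  5  6  7  8  9 10 11 12 13 14 15 16
a[i]:  32 20  9  8 13 13 13 20  1 15 15 32 10 21  5  6
S:     32 20  9  8 22 22 22 42  1 37 37 74 19 63  6 12
Maximum is 74 (e.g. 9 + 13 + 20 + 32).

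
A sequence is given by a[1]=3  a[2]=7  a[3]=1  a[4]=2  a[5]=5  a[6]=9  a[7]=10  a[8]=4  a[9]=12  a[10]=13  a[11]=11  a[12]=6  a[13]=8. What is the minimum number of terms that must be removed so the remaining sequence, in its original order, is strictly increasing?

Fewest deletions = n − (longest strictly increasing subsequence).
i:      1  2  3  4  5  6  7  8  9 10 11 12 13
a[i]:   3  7  1  2  5  9 10  4 12 13 11  6  8
dp:     1  2  1  2  3  4  5  3  6  7  6  4  5
max dp = 7, so deletions = 13 − 7 = 6.

6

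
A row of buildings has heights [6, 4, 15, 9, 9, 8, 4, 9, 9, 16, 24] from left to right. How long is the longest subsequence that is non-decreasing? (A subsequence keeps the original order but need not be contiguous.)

7

Track the smallest tail for each achievable length (allowing ties):
6 → extends → [6]
4 → replaces 6 → [4]
15 → extends → [4, 15]
9 → replaces 15 → [4, 9]
9 → extends → [4, 9, 9]
8 → replaces 9 → [4, 8, 9]
4 → replaces 8 → [4, 4, 9]
9 → extends → [4, 4, 9, 9]
9 → extends → [4, 4, 9, 9, 9]
16 → extends → [4, 4, 9, 9, 9, 16]
24 → extends → [4, 4, 9, 9, 9, 16, 24]
Seven tails, so the longest non-decreasing subsequence has length 7 (e.g. 6, 9, 9, 9, 9, 16, 24).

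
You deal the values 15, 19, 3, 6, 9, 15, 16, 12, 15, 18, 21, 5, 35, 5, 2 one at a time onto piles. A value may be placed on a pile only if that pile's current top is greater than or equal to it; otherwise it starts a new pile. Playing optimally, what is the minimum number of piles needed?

8

Place each on the leftmost legal pile:
15 → new pile 1 (tops now [15])
19 → new pile 2 (tops now [15, 19])
3 → pile 1 (tops now [3, 19])
6 → pile 2 (tops now [3, 6])
9 → new pile 3 (tops now [3, 6, 9])
15 → new pile 4 (tops now [3, 6, 9, 15])
16 → new pile 5 (tops now [3, 6, 9, 15, 16])
12 → pile 4 (tops now [3, 6, 9, 12, 16])
15 → pile 5 (tops now [3, 6, 9, 12, 15])
18 → new pile 6 (tops now [3, 6, 9, 12, 15, 18])
21 → new pile 7 (tops now [3, 6, 9, 12, 15, 18, 21])
5 → pile 2 (tops now [3, 5, 9, 12, 15, 18, 21])
35 → new pile 8 (tops now [3, 5, 9, 12, 15, 18, 21, 35])
5 → pile 2 (tops now [3, 5, 9, 12, 15, 18, 21, 35])
2 → pile 1 (tops now [2, 5, 9, 12, 15, 18, 21, 35])
Eight piles.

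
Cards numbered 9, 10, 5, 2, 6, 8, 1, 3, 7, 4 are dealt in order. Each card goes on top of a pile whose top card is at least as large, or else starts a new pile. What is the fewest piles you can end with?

Place each on the leftmost legal pile:
9 → new pile 1 (tops now [9])
10 → new pile 2 (tops now [9, 10])
5 → pile 1 (tops now [5, 10])
2 → pile 1 (tops now [2, 10])
6 → pile 2 (tops now [2, 6])
8 → new pile 3 (tops now [2, 6, 8])
1 → pile 1 (tops now [1, 6, 8])
3 → pile 2 (tops now [1, 3, 8])
7 → pile 3 (tops now [1, 3, 7])
4 → pile 3 (tops now [1, 3, 4])
Three piles.

3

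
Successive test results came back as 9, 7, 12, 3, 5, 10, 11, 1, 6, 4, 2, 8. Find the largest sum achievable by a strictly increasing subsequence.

Let S[i] be the best sum of a strictly increasing subsequence ending at i:
i:      1  2  3  4  5  6  7  8  9 10 11 12
a[i]:   9  7 12  3  5 10 11  1  6  4  2  8
S:      9  7 21  3  8 19 30  1 14  7  3 22
Maximum is 30 (e.g. 9 + 10 + 11).

30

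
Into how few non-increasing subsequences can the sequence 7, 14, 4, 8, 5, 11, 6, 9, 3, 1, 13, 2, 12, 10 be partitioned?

Place each on the leftmost legal pile:
7 → new pile 1 (tops now [7])
14 → new pile 2 (tops now [7, 14])
4 → pile 1 (tops now [4, 14])
8 → pile 2 (tops now [4, 8])
5 → pile 2 (tops now [4, 5])
11 → new pile 3 (tops now [4, 5, 11])
6 → pile 3 (tops now [4, 5, 6])
9 → new pile 4 (tops now [4, 5, 6, 9])
3 → pile 1 (tops now [3, 5, 6, 9])
1 → pile 1 (tops now [1, 5, 6, 9])
13 → new pile 5 (tops now [1, 5, 6, 9, 13])
2 → pile 2 (tops now [1, 2, 6, 9, 13])
12 → pile 5 (tops now [1, 2, 6, 9, 12])
10 → pile 5 (tops now [1, 2, 6, 9, 10])
Five piles.

5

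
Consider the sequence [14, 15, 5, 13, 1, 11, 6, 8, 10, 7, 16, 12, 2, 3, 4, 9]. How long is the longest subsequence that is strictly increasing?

5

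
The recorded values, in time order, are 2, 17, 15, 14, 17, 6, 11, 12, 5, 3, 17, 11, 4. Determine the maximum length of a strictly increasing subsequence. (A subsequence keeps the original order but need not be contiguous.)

5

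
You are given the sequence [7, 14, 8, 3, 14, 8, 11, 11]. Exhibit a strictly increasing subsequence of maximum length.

Patience tails give the LIS length; then backtrack through the dp parents:
7 → extends → [7]
14 → extends → [7, 14]
8 → replaces 14 → [7, 8]
3 → replaces 7 → [3, 8]
14 → extends → [3, 8, 14]
8 → already a tail → [3, 8, 14]
11 → replaces 14 → [3, 8, 11]
11 → already a tail → [3, 8, 11]
Length 3; one witness is 7, 8, 14.

7, 8, 14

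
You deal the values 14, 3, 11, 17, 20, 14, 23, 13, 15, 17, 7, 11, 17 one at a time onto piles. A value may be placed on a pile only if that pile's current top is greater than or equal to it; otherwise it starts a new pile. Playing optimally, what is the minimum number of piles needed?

5

The minimum number of non-increasing subsequences covering a sequence equals the length of its longest strictly increasing subsequence.
LIS length is 5 (e.g. 3, 11, 17, 20, 23), so 5 piles are needed.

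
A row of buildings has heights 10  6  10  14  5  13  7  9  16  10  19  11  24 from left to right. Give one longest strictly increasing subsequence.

6, 10, 14, 16, 19, 24

Patience tails give the LIS length; then backtrack through the dp parents:
10 → extends → [10]
6 → replaces 10 → [6]
10 → extends → [6, 10]
14 → extends → [6, 10, 14]
5 → replaces 6 → [5, 10, 14]
13 → replaces 14 → [5, 10, 13]
7 → replaces 10 → [5, 7, 13]
9 → replaces 13 → [5, 7, 9]
16 → extends → [5, 7, 9, 16]
10 → replaces 16 → [5, 7, 9, 10]
19 → extends → [5, 7, 9, 10, 19]
11 → replaces 19 → [5, 7, 9, 10, 11]
24 → extends → [5, 7, 9, 10, 11, 24]
Length 6; one witness is 6, 10, 14, 16, 19, 24.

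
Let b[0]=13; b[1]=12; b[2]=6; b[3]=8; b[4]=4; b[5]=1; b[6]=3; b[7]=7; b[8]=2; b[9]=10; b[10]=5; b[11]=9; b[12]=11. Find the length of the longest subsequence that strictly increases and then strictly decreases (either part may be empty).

6

inc[i] = longest strictly increasing subsequence ending at i; dec[i] = longest strictly decreasing subsequence starting at i:
i:      0  1  2  3  4  5  6  7  8  9 10 11 12
b[i]:  13 12  6  8  4  1  3  7  2 10  5  9 11
inc:    1  1  1  2  1  1  2  3  2  4  3  4  5
dec:    6  5  4  4  3  1  2  2  1  2  1  1  1
Best peak at i=0 (value 13): inc=1, dec=6, length 1+6−1 = 6.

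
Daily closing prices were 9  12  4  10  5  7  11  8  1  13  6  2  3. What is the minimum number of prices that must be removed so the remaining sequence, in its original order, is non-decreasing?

Fewest deletions = n − (longest non-decreasing subsequence).
i:      1  2  3  4  5  6  7  8  9 10 11 12 13
a[i]:   9 12  4 10  5  7 11  8  1 13  6  2  3
dp:     1  2  1  2  2  3  4  4  1  5  3  2  3
max dp = 5, so deletions = 13 − 5 = 8.

8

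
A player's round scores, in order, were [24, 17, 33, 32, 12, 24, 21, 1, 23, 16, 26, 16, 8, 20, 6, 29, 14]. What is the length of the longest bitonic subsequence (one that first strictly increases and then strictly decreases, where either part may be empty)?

8

inc[i] = longest strictly increasing subsequence ending at i; dec[i] = longest strictly decreasing subsequence starting at i:
i:      1  2  3  4  5  6  7  8  9 10 11 12 13 14 15 16 17
a[i]:  24 17 33 32 12 24 21  1 23 16 26 16  8 20  6 29 14
inc:    1  1  2  2  1  2  2  1  3  2  4  2  2  3  2  5  3
dec:    5  4  7  6  3  5  4  1  4  3  4  3  2  2  1  2  1
Best peak at i=3 (value 33): inc=2, dec=7, length 2+7−1 = 8.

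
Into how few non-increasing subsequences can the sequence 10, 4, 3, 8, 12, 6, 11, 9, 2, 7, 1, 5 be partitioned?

The minimum number of non-increasing subsequences covering a sequence equals the length of its longest strictly increasing subsequence.
LIS length is 3 (e.g. 4, 8, 12), so 3 piles are needed.

3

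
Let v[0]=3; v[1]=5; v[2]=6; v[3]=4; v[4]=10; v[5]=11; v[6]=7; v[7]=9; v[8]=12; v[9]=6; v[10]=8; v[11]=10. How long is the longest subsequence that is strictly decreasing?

3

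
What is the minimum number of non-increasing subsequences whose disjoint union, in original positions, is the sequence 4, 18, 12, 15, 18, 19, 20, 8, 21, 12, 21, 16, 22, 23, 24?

The minimum number of non-increasing subsequences covering a sequence equals the length of its longest strictly increasing subsequence.
LIS length is 10 (e.g. 4, 12, 15, 18, 19, 20, 21, 22, 23, 24), so 10 piles are needed.

10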